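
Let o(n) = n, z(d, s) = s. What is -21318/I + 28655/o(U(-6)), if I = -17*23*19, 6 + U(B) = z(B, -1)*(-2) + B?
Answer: -131681/46 ≈ -2862.6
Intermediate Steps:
U(B) = -4 + B (U(B) = -6 + (-1*(-2) + B) = -6 + (2 + B) = -4 + B)
I = -7429 (I = -391*19 = -7429)
-21318/I + 28655/o(U(-6)) = -21318/(-7429) + 28655/(-4 - 6) = -21318*(-1/7429) + 28655/(-10) = 66/23 + 28655*(-⅒) = 66/23 - 5731/2 = -131681/46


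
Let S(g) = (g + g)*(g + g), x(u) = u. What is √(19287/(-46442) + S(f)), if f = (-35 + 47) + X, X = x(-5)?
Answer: √421848708490/46442 ≈ 13.985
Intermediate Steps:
X = -5
f = 7 (f = (-35 + 47) - 5 = 12 - 5 = 7)
S(g) = 4*g² (S(g) = (2*g)*(2*g) = 4*g²)
√(19287/(-46442) + S(f)) = √(19287/(-46442) + 4*7²) = √(19287*(-1/46442) + 4*49) = √(-19287/46442 + 196) = √(9083345/46442) = √421848708490/46442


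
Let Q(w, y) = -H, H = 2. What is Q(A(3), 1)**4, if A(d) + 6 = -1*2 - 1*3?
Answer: 16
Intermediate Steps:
A(d) = -11 (A(d) = -6 + (-1*2 - 1*3) = -6 + (-2 - 3) = -6 - 5 = -11)
Q(w, y) = -2 (Q(w, y) = -1*2 = -2)
Q(A(3), 1)**4 = (-2)**4 = 16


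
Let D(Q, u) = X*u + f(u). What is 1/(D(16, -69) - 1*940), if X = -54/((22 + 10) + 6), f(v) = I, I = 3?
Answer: -19/15940 ≈ -0.0011920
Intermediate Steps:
f(v) = 3
X = -27/19 (X = -54/(32 + 6) = -54/38 = -54*1/38 = -27/19 ≈ -1.4211)
D(Q, u) = 3 - 27*u/19 (D(Q, u) = -27*u/19 + 3 = 3 - 27*u/19)
1/(D(16, -69) - 1*940) = 1/((3 - 27/19*(-69)) - 1*940) = 1/((3 + 1863/19) - 940) = 1/(1920/19 - 940) = 1/(-15940/19) = -19/15940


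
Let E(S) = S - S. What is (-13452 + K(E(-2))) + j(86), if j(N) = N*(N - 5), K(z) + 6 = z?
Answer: -6492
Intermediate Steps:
E(S) = 0
K(z) = -6 + z
j(N) = N*(-5 + N)
(-13452 + K(E(-2))) + j(86) = (-13452 + (-6 + 0)) + 86*(-5 + 86) = (-13452 - 6) + 86*81 = -13458 + 6966 = -6492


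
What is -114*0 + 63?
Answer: 63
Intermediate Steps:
-114*0 + 63 = 0 + 63 = 63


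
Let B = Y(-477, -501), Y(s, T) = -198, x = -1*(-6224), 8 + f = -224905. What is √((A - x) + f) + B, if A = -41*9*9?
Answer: -198 + I*√234458 ≈ -198.0 + 484.21*I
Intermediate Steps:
f = -224913 (f = -8 - 224905 = -224913)
x = 6224
A = -3321 (A = -369*9 = -3321)
B = -198
√((A - x) + f) + B = √((-3321 - 1*6224) - 224913) - 198 = √((-3321 - 6224) - 224913) - 198 = √(-9545 - 224913) - 198 = √(-234458) - 198 = I*√234458 - 198 = -198 + I*√234458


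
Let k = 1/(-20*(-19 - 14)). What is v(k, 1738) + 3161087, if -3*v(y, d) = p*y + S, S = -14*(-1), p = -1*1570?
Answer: 625894459/198 ≈ 3.1611e+6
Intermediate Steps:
p = -1570
S = 14
k = 1/660 (k = 1/(-20*(-33)) = 1/660 ≈ 0.0015152)
v(y, d) = -14/3 + 1570*y/3 (v(y, d) = -(-1570*y + 14)/3 = -(14 - 1570*y)/3 = -14/3 + 1570*y/3)
v(k, 1738) + 3161087 = (-14/3 + (1570/3)*(1/660)) + 3161087 = (-14/3 + 157/198) + 3161087 = -767/198 + 3161087 = 625894459/198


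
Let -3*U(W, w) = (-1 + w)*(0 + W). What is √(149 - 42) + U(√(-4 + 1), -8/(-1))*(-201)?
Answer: √107 + 469*I*√3 ≈ 10.344 + 812.33*I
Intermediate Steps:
U(W, w) = -W*(-1 + w)/3 (U(W, w) = -(-1 + w)*(0 + W)/3 = -(-1 + w)*W/3 = -W*(-1 + w)/3)
√(149 - 42) + U(√(-4 + 1), -8/(-1))*(-201) = √(149 - 42) + (√(-4 + 1)*(1 - (-8)/(-1))/3)*(-201) = √107 + (√(-3)*(1 - (-8)*(-1))/3)*(-201) = √107 + ((I*√3)*(1 - 1*8)/3)*(-201) = √107 + ((I*√3)*(1 - 8)/3)*(-201) = √107 + ((⅓)*(I*√3)*(-7))*(-201) = √107 - 7*I*√3/3*(-201) = √107 + 469*I*√3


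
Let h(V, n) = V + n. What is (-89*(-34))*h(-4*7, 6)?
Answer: -66572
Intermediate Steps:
(-89*(-34))*h(-4*7, 6) = (-89*(-34))*(-4*7 + 6) = 3026*(-28 + 6) = 3026*(-22) = -66572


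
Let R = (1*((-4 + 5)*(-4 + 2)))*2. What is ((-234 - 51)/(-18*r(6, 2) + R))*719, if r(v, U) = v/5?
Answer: 1024575/128 ≈ 8004.5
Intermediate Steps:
r(v, U) = v/5 (r(v, U) = v*(⅕) = v/5)
R = -4 (R = (1*(1*(-2)))*2 = (1*(-2))*2 = -2*2 = -4)
((-234 - 51)/(-18*r(6, 2) + R))*719 = ((-234 - 51)/(-18*6/5 - 4))*719 = -285/(-18*6/5 - 4)*719 = -285/(-108/5 - 4)*719 = -285/(-128/5)*719 = -285*(-5/128)*719 = (1425/128)*719 = 1024575/128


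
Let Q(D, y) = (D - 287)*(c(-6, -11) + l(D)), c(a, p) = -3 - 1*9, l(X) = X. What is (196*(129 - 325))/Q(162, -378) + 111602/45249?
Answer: 638470514/141403125 ≈ 4.5153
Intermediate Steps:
c(a, p) = -12 (c(a, p) = -3 - 9 = -12)
Q(D, y) = (-287 + D)*(-12 + D) (Q(D, y) = (D - 287)*(-12 + D) = (-287 + D)*(-12 + D))
(196*(129 - 325))/Q(162, -378) + 111602/45249 = (196*(129 - 325))/(3444 + 162² - 299*162) + 111602/45249 = (196*(-196))/(3444 + 26244 - 48438) + 111602*(1/45249) = -38416/(-18750) + 111602/45249 = -38416*(-1/18750) + 111602/45249 = 19208/9375 + 111602/45249 = 638470514/141403125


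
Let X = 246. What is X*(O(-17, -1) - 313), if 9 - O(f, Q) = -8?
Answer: -72816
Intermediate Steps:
O(f, Q) = 17 (O(f, Q) = 9 - 1*(-8) = 9 + 8 = 17)
X*(O(-17, -1) - 313) = 246*(17 - 313) = 246*(-296) = -72816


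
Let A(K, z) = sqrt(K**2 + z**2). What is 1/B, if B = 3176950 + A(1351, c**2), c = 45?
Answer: 1588475/5046502688337 - sqrt(5925826)/10093005376674 ≈ 3.1453e-7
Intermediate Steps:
B = 3176950 + sqrt(5925826) (B = 3176950 + sqrt(1351**2 + (45**2)**2) = 3176950 + sqrt(1825201 + 2025**2) = 3176950 + sqrt(1825201 + 4100625) = 3176950 + sqrt(5925826) ≈ 3.1794e+6)
1/B = 1/(3176950 + sqrt(5925826))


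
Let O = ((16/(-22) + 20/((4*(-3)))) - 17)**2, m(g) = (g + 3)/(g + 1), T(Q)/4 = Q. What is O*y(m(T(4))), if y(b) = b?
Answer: 7782400/18513 ≈ 420.38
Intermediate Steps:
T(Q) = 4*Q
m(g) = (3 + g)/(1 + g)
O = 409600/1089 (O = ((16*(-1/22) + 20/(-12)) - 17)**2 = ((-8/11 + 20*(-1/12)) - 17)**2 = ((-8/11 - 5/3) - 17)**2 = (-79/33 - 17)**2 = (-640/33)**2 = 409600/1089 ≈ 376.13)
O*y(m(T(4))) = 409600*((3 + 4*4)/(1 + 4*4))/1089 = 409600*((3 + 16)/(1 + 16))/1089 = 409600*(19/17)/1089 = 409600*((1/17)*19)/1089 = (409600/1089)*(19/17) = 7782400/18513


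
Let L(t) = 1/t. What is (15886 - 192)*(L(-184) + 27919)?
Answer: 40310784465/92 ≈ 4.3816e+8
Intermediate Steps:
(15886 - 192)*(L(-184) + 27919) = (15886 - 192)*(1/(-184) + 27919) = 15694*(-1/184 + 27919) = 15694*(5137095/184) = 40310784465/92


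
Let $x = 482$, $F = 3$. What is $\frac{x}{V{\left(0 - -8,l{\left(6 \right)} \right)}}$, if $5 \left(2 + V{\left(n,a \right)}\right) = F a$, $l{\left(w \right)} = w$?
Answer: $\frac{1205}{4} \approx 301.25$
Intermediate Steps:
$V{\left(n,a \right)} = -2 + \frac{3 a}{5}$
$\frac{x}{V{\left(0 - -8,l{\left(6 \right)} \right)}} = \frac{482}{-2 + \frac{3}{5} \cdot 6} = \frac{482}{-2 + \frac{18}{5}} = \frac{482}{\frac{8}{5}} = 482 \cdot \frac{5}{8} = \frac{1205}{4}$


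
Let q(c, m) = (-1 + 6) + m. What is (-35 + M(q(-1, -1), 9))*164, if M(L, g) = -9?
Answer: -7216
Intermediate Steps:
q(c, m) = 5 + m
(-35 + M(q(-1, -1), 9))*164 = (-35 - 9)*164 = -44*164 = -7216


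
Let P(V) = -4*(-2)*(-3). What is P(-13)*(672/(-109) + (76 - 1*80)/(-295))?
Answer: 4747296/32155 ≈ 147.64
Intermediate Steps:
P(V) = -24 (P(V) = 8*(-3) = -24)
P(-13)*(672/(-109) + (76 - 1*80)/(-295)) = -24*(672/(-109) + (76 - 1*80)/(-295)) = -24*(672*(-1/109) + (76 - 80)*(-1/295)) = -24*(-672/109 - 4*(-1/295)) = -24*(-672/109 + 4/295) = -24*(-197804/32155) = 4747296/32155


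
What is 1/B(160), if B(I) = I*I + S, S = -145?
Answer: 1/25455 ≈ 3.9285e-5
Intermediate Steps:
B(I) = -145 + I² (B(I) = I*I - 145 = I² - 145 = -145 + I²)
1/B(160) = 1/(-145 + 160²) = 1/(-145 + 25600) = 1/25455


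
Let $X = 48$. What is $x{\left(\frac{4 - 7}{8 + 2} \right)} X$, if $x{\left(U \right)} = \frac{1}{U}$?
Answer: $-160$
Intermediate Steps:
$x{\left(\frac{4 - 7}{8 + 2} \right)} X = \frac{1}{\left(4 - 7\right) \frac{1}{8 + 2}} \cdot 48 = \frac{1}{\left(-3\right) \frac{1}{10}} \cdot 48 = \frac{1}{- \frac{3}{10}} \cdot 48 = \left(- \frac{10}{3}\right) 48 = -160$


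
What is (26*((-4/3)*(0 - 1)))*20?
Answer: 2080/3 ≈ 693.33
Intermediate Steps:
(26*((-4/3)*(0 - 1)))*20 = (26*(-4*⅓*(-1)))*20 = (26*(-4/3*(-1)))*20 = (26*(4/3))*20 = (104/3)*20 = 2080/3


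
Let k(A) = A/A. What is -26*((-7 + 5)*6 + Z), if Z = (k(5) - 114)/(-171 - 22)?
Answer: 57278/193 ≈ 296.78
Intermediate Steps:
k(A) = 1
Z = 113/193 (Z = (1 - 114)/(-171 - 22) = -113/(-193) = -113*(-1/193) = 113/193 ≈ 0.58549)
-26*((-7 + 5)*6 + Z) = -26*((-7 + 5)*6 + 113/193) = -26*(-2*6 + 113/193) = -26*(-12 + 113/193) = -26*(-2203/193) = 57278/193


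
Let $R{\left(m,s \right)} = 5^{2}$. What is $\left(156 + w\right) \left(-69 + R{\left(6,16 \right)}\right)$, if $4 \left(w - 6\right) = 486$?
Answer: $-12474$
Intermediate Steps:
$w = \frac{255}{2}$ ($w = 6 + \frac{1}{4} \cdot 486 = 6 + \frac{243}{2} = \frac{255}{2} \approx 127.5$)
$R{\left(m,s \right)} = 25$
$\left(156 + w\right) \left(-69 + R{\left(6,16 \right)}\right) = \left(156 + \frac{255}{2}\right) \left(-69 + 25\right) = \frac{567}{2} \left(-44\right) = -12474$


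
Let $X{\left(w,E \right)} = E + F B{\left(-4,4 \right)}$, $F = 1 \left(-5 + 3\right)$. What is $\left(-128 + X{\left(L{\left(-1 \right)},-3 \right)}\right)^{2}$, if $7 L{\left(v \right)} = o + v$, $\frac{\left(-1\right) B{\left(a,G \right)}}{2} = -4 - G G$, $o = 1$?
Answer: $44521$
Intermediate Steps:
$B{\left(a,G \right)} = 8 + 2 G^{2}$ ($B{\left(a,G \right)} = - 2 \left(-4 - G G\right) = - 2 \left(-4 - G^{2}\right) = 8 + 2 G^{2}$)
$F = -2$ ($F = 1 \left(-2\right) = -2$)
$L{\left(v \right)} = \frac{1}{7} + \frac{v}{7}$ ($L{\left(v \right)} = \frac{1 + v}{7} = \frac{1}{7} + \frac{v}{7}$)
$X{\left(w,E \right)} = -80 + E$ ($X{\left(w,E \right)} = E - 2 \left(8 + 2 \cdot 4^{2}\right) = E - 2 \left(8 + 2 \cdot 16\right) = E - 2 \left(8 + 32\right) = E - 80 = -80 + E$)
$\left(-128 + X{\left(L{\left(-1 \right)},-3 \right)}\right)^{2} = \left(-128 - 83\right)^{2} = \left(-211\right)^{2} = 44521$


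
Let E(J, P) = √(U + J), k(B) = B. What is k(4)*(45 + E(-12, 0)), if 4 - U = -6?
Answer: 180 + 4*I*√2 ≈ 180.0 + 5.6569*I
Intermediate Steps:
U = 10 (U = 4 - 1*(-6) = 4 + 6 = 10)
E(J, P) = √(10 + J)
k(4)*(45 + E(-12, 0)) = 4*(45 + √(10 - 12)) = 4*(45 + √(-2)) = 4*(45 + I*√2) = 180 + 4*I*√2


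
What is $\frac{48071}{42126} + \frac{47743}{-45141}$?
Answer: $\frac{52917131}{633869922} \approx 0.083483$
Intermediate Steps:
$\frac{48071}{42126} + \frac{47743}{-45141} = 48071 \cdot \frac{1}{42126} + 47743 \left(- \frac{1}{45141}\right) = \frac{48071}{42126} - \frac{47743}{45141} = \frac{52917131}{633869922}$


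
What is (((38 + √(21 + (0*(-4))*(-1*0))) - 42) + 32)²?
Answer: (28 + √21)² ≈ 1061.6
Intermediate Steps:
(((38 + √(21 + (0*(-4))*(-1*0))) - 42) + 32)² = (((38 + √(21 + 0*0)) - 42) + 32)² = (((38 + √(21 + 0)) - 42) + 32)² = (((38 + √21) - 42) + 32)² = ((-4 + √21) + 32)² = (28 + √21)²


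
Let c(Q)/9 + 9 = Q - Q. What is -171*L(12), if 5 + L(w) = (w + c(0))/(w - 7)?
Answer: 16074/5 ≈ 3214.8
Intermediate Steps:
c(Q) = -81 (c(Q) = -81 + 9*(Q - Q) = -81 + 9*0 = -81 + 0 = -81)
L(w) = -5 + (-81 + w)/(-7 + w) (L(w) = -5 + (w - 81)/(w - 7) = -5 + (-81 + w)/(-7 + w))
-171*L(12) = -342*(-23 - 2*12)/(-7 + 12) = -342*(-23 - 24)/5 = -342*(-47)/5 = -171*(-94/5) = 16074/5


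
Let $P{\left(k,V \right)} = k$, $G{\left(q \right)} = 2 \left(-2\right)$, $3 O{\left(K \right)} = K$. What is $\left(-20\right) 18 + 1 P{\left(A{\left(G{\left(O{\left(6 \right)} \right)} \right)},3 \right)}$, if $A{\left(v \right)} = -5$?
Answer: $-365$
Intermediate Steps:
$O{\left(K \right)} = \frac{K}{3}$
$G{\left(q \right)} = -4$
$\left(-20\right) 18 + 1 P{\left(A{\left(G{\left(O{\left(6 \right)} \right)} \right)},3 \right)} = \left(-20\right) 18 + 1 \left(-5\right) = -360 - 5 = -365$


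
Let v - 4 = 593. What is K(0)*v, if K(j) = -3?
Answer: -1791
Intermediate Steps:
v = 597 (v = 4 + 593 = 597)
K(0)*v = -3*597 = -1791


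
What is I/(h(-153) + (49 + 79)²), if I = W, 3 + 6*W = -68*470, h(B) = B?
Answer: -31963/97386 ≈ -0.32821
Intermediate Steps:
W = -31963/6 (W = -½ + (-68*470)/6 = -½ + (⅙)*(-31960) = -½ - 15980/3 = -31963/6 ≈ -5327.2)
I = -31963/6 ≈ -5327.2
I/(h(-153) + (49 + 79)²) = -31963/(6*(-153 + (49 + 79)²)) = -31963/(6*(-153 + 128²)) = -31963/(6*(-153 + 16384)) = -31963/6/16231 = -31963/6*1/16231 = -31963/97386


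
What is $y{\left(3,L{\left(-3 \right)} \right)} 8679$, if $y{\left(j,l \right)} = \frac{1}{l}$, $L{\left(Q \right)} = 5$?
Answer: $\frac{8679}{5} \approx 1735.8$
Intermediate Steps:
$y{\left(3,L{\left(-3 \right)} \right)} 8679 = \frac{1}{5} \cdot 8679 = \frac{8679}{5}$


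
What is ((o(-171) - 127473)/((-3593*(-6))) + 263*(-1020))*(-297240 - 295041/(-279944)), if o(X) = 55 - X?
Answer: 160409308013253035571/2011677584 ≈ 7.9739e+10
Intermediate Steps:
((o(-171) - 127473)/((-3593*(-6))) + 263*(-1020))*(-297240 - 295041/(-279944)) = (((55 - 1*(-171)) - 127473)/((-3593*(-6))) + 263*(-1020))*(-297240 - 295041/(-279944)) = (((55 + 171) - 127473)/21558 - 268260)*(-297240 - 295041*(-1/279944)) = ((226 - 127473)*(1/21558) - 268260)*(-297240 + 295041/279944) = (-127247*1/21558 - 268260)*(-83210259519/279944) = (-127247/21558 - 268260)*(-83210259519/279944) = -5783276327/21558*(-83210259519/279944) = 160409308013253035571/2011677584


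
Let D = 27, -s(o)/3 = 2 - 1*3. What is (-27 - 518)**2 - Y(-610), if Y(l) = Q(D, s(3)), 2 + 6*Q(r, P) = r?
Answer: 1782125/6 ≈ 2.9702e+5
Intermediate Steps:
s(o) = 3 (s(o) = -3*(2 - 1*3) = -3*(2 - 3) = -3*(-1) = 3)
Q(r, P) = -1/3 + r/6
Y(l) = 25/6 (Y(l) = -1/3 + (1/6)*27 = -1/3 + 9/2 = 25/6)
(-27 - 518)**2 - Y(-610) = (-27 - 518)**2 - 1*25/6 = (-545)**2 - 25/6 = 297025 - 25/6 = 1782125/6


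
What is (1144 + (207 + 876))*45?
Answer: 100215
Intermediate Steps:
(1144 + (207 + 876))*45 = (1144 + 1083)*45 = 2227*45 = 100215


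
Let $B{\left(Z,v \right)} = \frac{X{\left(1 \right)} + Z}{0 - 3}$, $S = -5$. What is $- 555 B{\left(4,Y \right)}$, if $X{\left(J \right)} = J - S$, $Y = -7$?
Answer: $1850$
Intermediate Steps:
$X{\left(J \right)} = 5 + J$ ($X{\left(J \right)} = J - -5 = J + 5 = 5 + J$)
$B{\left(Z,v \right)} = -2 - \frac{Z}{3}$ ($B{\left(Z,v \right)} = \frac{\left(5 + 1\right) + Z}{0 - 3} = \frac{6 + Z}{-3} = \left(6 + Z\right) \left(- \frac{1}{3}\right) = -2 - \frac{Z}{3}$)
$- 555 B{\left(4,Y \right)} = - 555 \left(-2 - \frac{4}{3}\right) = \left(-555\right) \left(- \frac{10}{3}\right) = 1850$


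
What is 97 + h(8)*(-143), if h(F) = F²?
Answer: -9055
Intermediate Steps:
97 + h(8)*(-143) = 97 + 8²*(-143) = 97 + 64*(-143) = 97 - 9152 = -9055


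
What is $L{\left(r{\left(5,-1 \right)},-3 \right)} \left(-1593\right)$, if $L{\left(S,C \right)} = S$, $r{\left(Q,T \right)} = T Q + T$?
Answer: $9558$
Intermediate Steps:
$r{\left(Q,T \right)} = T + Q T$ ($r{\left(Q,T \right)} = Q T + T = T + Q T$)
$L{\left(r{\left(5,-1 \right)},-3 \right)} \left(-1593\right) = - (1 + 5) \left(-1593\right) = \left(-1\right) 6 \left(-1593\right) = \left(-6\right) \left(-1593\right) = 9558$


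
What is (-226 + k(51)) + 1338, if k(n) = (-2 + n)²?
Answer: 3513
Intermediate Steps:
(-226 + k(51)) + 1338 = (-226 + (-2 + 51)²) + 1338 = (-226 + 49²) + 1338 = (-226 + 2401) + 1338 = 2175 + 1338 = 3513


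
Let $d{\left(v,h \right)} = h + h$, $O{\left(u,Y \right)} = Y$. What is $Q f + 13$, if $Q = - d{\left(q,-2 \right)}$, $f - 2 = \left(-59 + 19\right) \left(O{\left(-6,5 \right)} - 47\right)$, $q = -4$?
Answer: $6741$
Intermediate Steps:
$d{\left(v,h \right)} = 2 h$
$f = 1682$ ($f = 2 + \left(-59 + 19\right) \left(5 - 47\right) = 2 - -1680 = 2 + 1680 = 1682$)
$Q = 4$ ($Q = - 2 \left(-2\right) = \left(-1\right) \left(-4\right) = 4$)
$Q f + 13 = 4 \cdot 1682 + 13 = 6728 + 13 = 6741$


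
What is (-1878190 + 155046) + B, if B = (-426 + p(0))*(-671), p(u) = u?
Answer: -1437298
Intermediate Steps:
B = 285846 (B = (-426 + 0)*(-671) = -426*(-671) = 285846)
(-1878190 + 155046) + B = (-1878190 + 155046) + 285846 = -1723144 + 285846 = -1437298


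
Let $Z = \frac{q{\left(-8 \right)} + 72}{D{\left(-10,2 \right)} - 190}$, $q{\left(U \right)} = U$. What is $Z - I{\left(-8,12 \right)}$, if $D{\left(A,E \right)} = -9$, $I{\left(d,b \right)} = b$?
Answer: $- \frac{2452}{199} \approx -12.322$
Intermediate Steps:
$Z = - \frac{64}{199}$ ($Z = \frac{-8 + 72}{-9 - 190} = \frac{64}{-199} = 64 \left(- \frac{1}{199}\right) = - \frac{64}{199} \approx -0.32161$)
$Z - I{\left(-8,12 \right)} = - \frac{64}{199} - 12 = - \frac{2452}{199}$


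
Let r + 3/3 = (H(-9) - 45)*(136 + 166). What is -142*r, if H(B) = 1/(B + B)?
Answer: 17390740/9 ≈ 1.9323e+6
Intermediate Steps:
H(B) = 1/(2*B)
r = -122470/9 (r = -1 + ((½)/(-9) - 45)*(136 + 166) = -1 + ((½)*(-⅑) - 45)*302 = -1 + (-1/18 - 45)*302 = -1 - 811/18*302 = -1 - 122461/9 = -122470/9 ≈ -13608.)
-142*r = -142*(-122470/9) = 17390740/9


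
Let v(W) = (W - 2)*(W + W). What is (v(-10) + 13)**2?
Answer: 64009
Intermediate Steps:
v(W) = 2*W*(-2 + W) (v(W) = (-2 + W)*(2*W) = 2*W*(-2 + W))
(v(-10) + 13)**2 = (2*(-10)*(-2 - 10) + 13)**2 = (2*(-10)*(-12) + 13)**2 = (240 + 13)**2 = 253**2 = 64009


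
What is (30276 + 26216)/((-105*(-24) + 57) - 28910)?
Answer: -56492/26333 ≈ -2.1453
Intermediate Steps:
(30276 + 26216)/((-105*(-24) + 57) - 28910) = 56492/((2520 + 57) - 28910) = 56492/(2577 - 28910) = 56492/(-26333) = 56492*(-1/26333) = -56492/26333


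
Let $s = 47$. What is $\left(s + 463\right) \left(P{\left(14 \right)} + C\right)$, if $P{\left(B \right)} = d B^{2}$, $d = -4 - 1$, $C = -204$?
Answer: $-603840$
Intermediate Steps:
$d = -5$
$P{\left(B \right)} = - 5 B^{2}$
$\left(s + 463\right) \left(P{\left(14 \right)} + C\right) = \left(47 + 463\right) \left(- 5 \cdot 14^{2} - 204\right) = 510 \left(\left(-5\right) 196 - 204\right) = 510 \left(-980 - 204\right) = 510 \left(-1184\right) = -603840$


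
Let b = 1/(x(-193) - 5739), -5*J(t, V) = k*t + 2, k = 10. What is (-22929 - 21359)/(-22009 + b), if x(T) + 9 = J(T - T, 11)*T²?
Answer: 4572204544/2272165147 ≈ 2.0123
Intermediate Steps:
J(t, V) = -⅖ - 2*t (J(t, V) = -(10*t + 2)/5 = -(2 + 10*t)/5 = -⅖ - 2*t)
x(T) = -9 - 2*T²/5 (x(T) = -9 + (-⅖ - 2*(T - T))*T² = -9 + (-⅖ - 2*0)*T² = -9 + (-⅖ + 0)*T² = -9 - 2*T²/5)
b = -5/103238 (b = 1/((-9 - ⅖*(-193)²) - 5739) = 1/((-9 - ⅖*37249) - 5739) = 1/((-9 - 74498/5) - 5739) = 1/(-74543/5 - 5739) = 1/(-103238/5) = -5/103238 ≈ -4.8432e-5)
(-22929 - 21359)/(-22009 + b) = (-22929 - 21359)/(-22009 - 5/103238) = -44288/(-2272165147/103238) = -44288*(-103238/2272165147) = 4572204544/2272165147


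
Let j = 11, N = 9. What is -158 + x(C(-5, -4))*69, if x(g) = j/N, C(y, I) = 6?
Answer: -221/3 ≈ -73.667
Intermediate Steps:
x(g) = 11/9
-158 + x(C(-5, -4))*69 = -158 + (11/9)*69 = -158 + 253/3 = -221/3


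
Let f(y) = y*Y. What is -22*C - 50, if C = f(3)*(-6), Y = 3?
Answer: 1138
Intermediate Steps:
f(y) = 3*y (f(y) = y*3 = 3*y)
C = -54 (C = (3*3)*(-6) = 9*(-6) = -54)
-22*C - 50 = -22*(-54) - 50 = 1188 - 50 = 1138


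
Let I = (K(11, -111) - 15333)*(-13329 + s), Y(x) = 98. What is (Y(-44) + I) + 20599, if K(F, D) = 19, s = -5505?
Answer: 288444573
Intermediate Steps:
I = 288423876 (I = (19 - 15333)*(-13329 - 5505) = -15314*(-18834) = 288423876)
(Y(-44) + I) + 20599 = (98 + 288423876) + 20599 = 288423974 + 20599 = 288444573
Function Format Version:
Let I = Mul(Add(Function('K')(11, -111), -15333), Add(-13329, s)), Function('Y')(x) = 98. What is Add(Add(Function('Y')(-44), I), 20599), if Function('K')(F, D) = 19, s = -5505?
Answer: 288444573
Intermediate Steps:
I = 288423876 (I = Mul(Add(19, -15333), Add(-13329, -5505)) = Mul(-15314, -18834) = 288423876)
Add(Add(Function('Y')(-44), I), 20599) = Add(Add(98, 288423876), 20599) = Add(288423974, 20599) = 288444573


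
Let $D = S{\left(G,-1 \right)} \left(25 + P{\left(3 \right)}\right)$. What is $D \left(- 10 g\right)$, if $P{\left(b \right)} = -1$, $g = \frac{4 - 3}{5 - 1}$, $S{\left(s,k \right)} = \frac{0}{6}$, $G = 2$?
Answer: $0$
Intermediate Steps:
$S{\left(s,k \right)} = 0$ ($S{\left(s,k \right)} = 0 \cdot \frac{1}{6} = 0$)
$g = \frac{1}{4}$ ($g = 1 \cdot \frac{1}{4} = \frac{1}{4} \approx 0.25$)
$D = 0$ ($D = 0 \left(25 - 1\right) = 0 \cdot 24 = 0$)
$D \left(- 10 g\right) = 0 \left(\left(-10\right) \frac{1}{4}\right) = 0 \left(- \frac{5}{2}\right) = 0$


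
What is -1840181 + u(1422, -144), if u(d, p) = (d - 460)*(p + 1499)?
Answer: -536671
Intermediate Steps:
u(d, p) = (-460 + d)*(1499 + p)
-1840181 + u(1422, -144) = -1840181 + (-689540 - 460*(-144) + 1499*1422 + 1422*(-144)) = -1840181 + (-689540 + 66240 + 2131578 - 204768) = -1840181 + 1303510 = -536671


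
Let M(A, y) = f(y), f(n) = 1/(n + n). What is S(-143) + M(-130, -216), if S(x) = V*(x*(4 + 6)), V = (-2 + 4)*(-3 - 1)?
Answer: 4942079/432 ≈ 11440.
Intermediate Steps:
f(n) = 1/(2*n)
M(A, y) = 1/(2*y)
V = -8 (V = 2*(-4) = -8)
S(x) = -80*x (S(x) = -8*x*(4 + 6) = -8*x*10 = -80*x)
S(-143) + M(-130, -216) = -80*(-143) + (½)/(-216) = 11440 + (½)*(-1/216) = 11440 - 1/432 = 4942079/432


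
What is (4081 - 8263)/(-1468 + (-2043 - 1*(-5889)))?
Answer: -51/29 ≈ -1.7586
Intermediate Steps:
(4081 - 8263)/(-1468 + (-2043 - 1*(-5889))) = -4182/(-1468 + (-2043 + 5889)) = -4182/(-1468 + 3846) = -4182/2378 = -4182*1/2378 = -51/29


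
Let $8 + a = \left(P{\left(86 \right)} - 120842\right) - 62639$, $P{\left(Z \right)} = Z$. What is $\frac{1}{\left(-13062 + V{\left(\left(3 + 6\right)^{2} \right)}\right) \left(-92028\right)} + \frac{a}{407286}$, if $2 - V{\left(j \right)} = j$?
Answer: $- \frac{197679656039}{438990401124} \approx -0.4503$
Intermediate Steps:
$V{\left(j \right)} = 2 - j$
$a = -183403$ ($a = -8 + \left(\left(86 - 120842\right) - 62639\right) = -8 - 183395 = -183403$)
$\frac{1}{\left(-13062 + V{\left(\left(3 + 6\right)^{2} \right)}\right) \left(-92028\right)} + \frac{a}{407286} = \frac{1}{\left(-13062 + \left(2 - \left(3 + 6\right)^{2}\right)\right) \left(-92028\right)} - \frac{183403}{407286} = \frac{1}{-13062 + \left(2 - 9^{2}\right)} \left(- \frac{1}{92028}\right) - \frac{16673}{37026} = \frac{1}{-13062 + \left(2 - 81\right)} \left(- \frac{1}{92028}\right) - \frac{16673}{37026} = \frac{1}{-13062 - 79} \left(- \frac{1}{92028}\right) - \frac{16673}{37026} = \frac{1}{-13141} \left(- \frac{1}{92028}\right) - \frac{16673}{37026} = \left(- \frac{1}{13141}\right) \left(- \frac{1}{92028}\right) - \frac{16673}{37026} = \frac{1}{1209339948} - \frac{16673}{37026} = - \frac{197679656039}{438990401124}$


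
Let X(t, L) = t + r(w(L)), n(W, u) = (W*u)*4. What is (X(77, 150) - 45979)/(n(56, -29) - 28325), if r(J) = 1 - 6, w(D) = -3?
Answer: 45907/34821 ≈ 1.3184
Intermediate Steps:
n(W, u) = 4*W*u
r(J) = -5
X(t, L) = -5 + t (X(t, L) = t - 5 = -5 + t)
(X(77, 150) - 45979)/(n(56, -29) - 28325) = ((-5 + 77) - 45979)/(4*56*(-29) - 28325) = (72 - 45979)/(-6496 - 28325) = -45907/(-34821) = -45907*(-1/34821) = 45907/34821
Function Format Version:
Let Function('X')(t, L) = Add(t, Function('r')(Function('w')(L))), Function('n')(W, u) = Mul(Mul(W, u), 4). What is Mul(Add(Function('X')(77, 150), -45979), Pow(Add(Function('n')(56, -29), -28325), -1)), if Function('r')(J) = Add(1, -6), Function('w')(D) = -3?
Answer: Rational(45907, 34821) ≈ 1.3184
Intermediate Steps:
Function('n')(W, u) = Mul(4, W, u)
Function('r')(J) = -5
Function('X')(t, L) = Add(-5, t) (Function('X')(t, L) = Add(t, -5) = Add(-5, t))
Mul(Add(Function('X')(77, 150), -45979), Pow(Add(Function('n')(56, -29), -28325), -1)) = Mul(Add(Add(-5, 77), -45979), Pow(Add(Mul(4, 56, -29), -28325), -1)) = Mul(Add(72, -45979), Pow(Add(-6496, -28325), -1)) = Mul(-45907, Pow(-34821, -1)) = Mul(-45907, Rational(-1, 34821)) = Rational(45907, 34821)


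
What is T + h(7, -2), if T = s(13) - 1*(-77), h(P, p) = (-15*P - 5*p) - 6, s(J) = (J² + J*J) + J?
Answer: 327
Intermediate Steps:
s(J) = J + 2*J² (s(J) = (J² + J²) + J = 2*J² + J = J + 2*J²)
h(P, p) = -6 - 15*P - 5*p
T = 428 (T = 13*(1 + 2*13) - 1*(-77) = 13*(1 + 26) + 77 = 13*27 + 77 = 351 + 77 = 428)
T + h(7, -2) = 428 + (-6 - 15*7 - 5*(-2)) = 428 + (-6 - 105 + 10) = 428 - 101 = 327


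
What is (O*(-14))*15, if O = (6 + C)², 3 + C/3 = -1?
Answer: -7560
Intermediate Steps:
C = -12 (C = -9 + 3*(-1) = -9 - 3 = -12)
O = 36 (O = (6 - 12)² = (-6)² = 36)
(O*(-14))*15 = (36*(-14))*15 = -504*15 = -7560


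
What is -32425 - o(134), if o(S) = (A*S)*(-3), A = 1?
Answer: -32023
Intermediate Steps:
o(S) = -3*S (o(S) = (1*S)*(-3) = S*(-3) = -3*S)
-32425 - o(134) = -32425 - (-3)*134 = -32425 - 1*(-402) = -32425 + 402 = -32023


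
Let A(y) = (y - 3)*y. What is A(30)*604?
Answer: 489240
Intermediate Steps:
A(y) = y*(-3 + y) (A(y) = (-3 + y)*y = y*(-3 + y))
A(30)*604 = (30*(-3 + 30))*604 = (30*27)*604 = 810*604 = 489240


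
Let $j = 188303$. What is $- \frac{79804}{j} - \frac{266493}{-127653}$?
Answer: $\frac{13331403789}{8012480953} \approx 1.6638$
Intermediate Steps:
$- \frac{79804}{j} - \frac{266493}{-127653} = - \frac{79804}{188303} - \frac{266493}{-127653} = \left(-79804\right) \frac{1}{188303} - - \frac{88831}{42551} = - \frac{79804}{188303} + \frac{88831}{42551} = \frac{13331403789}{8012480953}$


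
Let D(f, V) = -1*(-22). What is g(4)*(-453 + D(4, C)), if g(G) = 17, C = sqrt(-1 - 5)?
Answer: -7327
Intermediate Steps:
C = I*sqrt(6) (C = sqrt(-6) = I*sqrt(6) ≈ 2.4495*I)
D(f, V) = 22
g(4)*(-453 + D(4, C)) = 17*(-453 + 22) = 17*(-431) = -7327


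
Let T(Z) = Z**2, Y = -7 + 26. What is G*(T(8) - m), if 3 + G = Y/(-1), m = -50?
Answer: -2508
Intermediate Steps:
Y = 19
G = -22 (G = -3 + 19/(-1) = -3 + 19*(-1) = -3 - 19 = -22)
G*(T(8) - m) = -22*(8**2 - 1*(-50)) = -22*(64 + 50) = -22*114 = -2508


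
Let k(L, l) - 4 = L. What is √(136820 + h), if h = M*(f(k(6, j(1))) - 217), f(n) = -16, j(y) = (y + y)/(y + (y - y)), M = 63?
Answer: √122141 ≈ 349.49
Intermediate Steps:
j(y) = 2 (j(y) = (2*y)/(y + 0) = (2*y)/y = 2)
k(L, l) = 4 + L
h = -14679 (h = 63*(-16 - 217) = 63*(-233) = -14679)
√(136820 + h) = √(136820 - 14679) = √122141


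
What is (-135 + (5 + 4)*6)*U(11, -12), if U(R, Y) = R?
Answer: -891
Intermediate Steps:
(-135 + (5 + 4)*6)*U(11, -12) = (-135 + (5 + 4)*6)*11 = (-135 + 9*6)*11 = (-135 + 54)*11 = -81*11 = -891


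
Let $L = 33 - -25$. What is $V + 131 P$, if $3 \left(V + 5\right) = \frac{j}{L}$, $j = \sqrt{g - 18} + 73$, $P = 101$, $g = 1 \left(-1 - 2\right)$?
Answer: $\frac{2301397}{174} + \frac{i \sqrt{21}}{174} \approx 13226.0 + 0.026337 i$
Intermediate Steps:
$L = 58$ ($L = 33 + 25 = 58$)
$g = -3$ ($g = 1 \left(-3\right) = -3$)
$j = 73 + i \sqrt{21}$ ($j = \sqrt{-3 - 18} + 73 = \sqrt{-21} + 73 = i \sqrt{21} + 73 = 73 + i \sqrt{21} \approx 73.0 + 4.5826 i$)
$V = - \frac{797}{174} + \frac{i \sqrt{21}}{174}$ ($V = -5 + \frac{\left(73 + i \sqrt{21}\right) \frac{1}{58}}{3} = -5 + \frac{\frac{73}{58} + \frac{i \sqrt{21}}{58}}{3} = -5 + \left(\frac{73}{174} + \frac{i \sqrt{21}}{174}\right) = - \frac{797}{174} + \frac{i \sqrt{21}}{174} \approx -4.5805 + 0.026337 i$)
$V + 131 P = \left(- \frac{797}{174} + \frac{i \sqrt{21}}{174}\right) + 131 \cdot 101 = \left(- \frac{797}{174} + \frac{i \sqrt{21}}{174}\right) + 13231 = \frac{2301397}{174} + \frac{i \sqrt{21}}{174}$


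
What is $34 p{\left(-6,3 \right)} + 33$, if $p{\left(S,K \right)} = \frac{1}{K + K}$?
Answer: $\frac{116}{3} \approx 38.667$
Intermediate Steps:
$p{\left(S,K \right)} = \frac{1}{2 K}$
$34 p{\left(-6,3 \right)} + 33 = 34 \frac{1}{2 \cdot 3} + 33 = 34 \cdot \frac{1}{2} \cdot \frac{1}{3} + 33 = 34 \cdot \frac{1}{6} + 33 = \frac{17}{3} + 33 = \frac{116}{3}$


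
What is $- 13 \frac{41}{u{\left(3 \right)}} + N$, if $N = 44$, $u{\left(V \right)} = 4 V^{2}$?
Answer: $\frac{1051}{36} \approx 29.194$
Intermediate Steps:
$- 13 \frac{41}{u{\left(3 \right)}} + N = - 13 \frac{41}{4 \cdot 3^{2}} + 44 = - 13 \frac{41}{4 \cdot 9} + 44 = - 13 \cdot \frac{41}{36} + 44 = - 13 \cdot 41 \cdot \frac{1}{36} + 44 = \left(-13\right) \frac{41}{36} + 44 = - \frac{533}{36} + 44 = \frac{1051}{36}$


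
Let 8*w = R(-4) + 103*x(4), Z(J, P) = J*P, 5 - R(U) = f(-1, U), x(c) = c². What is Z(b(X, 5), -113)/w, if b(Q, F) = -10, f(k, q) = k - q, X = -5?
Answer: 904/165 ≈ 5.4788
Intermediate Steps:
R(U) = 6 + U (R(U) = 5 - (-1 - U) = 5 + (1 + U) = 6 + U)
w = 825/4 (w = ((6 - 4) + 103*4²)/8 = (2 + 103*16)/8 = (2 + 1648)/8 = (⅛)*1650 = 825/4 ≈ 206.25)
Z(b(X, 5), -113)/w = (-10*(-113))/(825/4) = 1130*(4/825) = 904/165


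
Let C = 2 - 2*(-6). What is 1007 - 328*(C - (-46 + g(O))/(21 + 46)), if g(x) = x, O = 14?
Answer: -250691/67 ≈ -3741.7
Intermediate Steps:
C = 14 (C = 2 + 12 = 14)
1007 - 328*(C - (-46 + g(O))/(21 + 46)) = 1007 - 328*(14 - (-46 + 14)/(21 + 46)) = 1007 - 328*(14 - (-32)/67) = 1007 - 328*(14 - 1*(-32/67)) = 1007 - 328*(14 + 32/67) = 1007 - 328*970/67 = 1007 - 318160/67 = -250691/67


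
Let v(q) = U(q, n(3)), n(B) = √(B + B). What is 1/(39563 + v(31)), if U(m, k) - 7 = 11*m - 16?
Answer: 1/39895 ≈ 2.5066e-5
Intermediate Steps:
n(B) = √2*√B (n(B) = √(2*B) = √2*√B)
U(m, k) = -9 + 11*m (U(m, k) = 7 + (11*m - 16) = 7 + (-16 + 11*m) = -9 + 11*m)
v(q) = -9 + 11*q
1/(39563 + v(31)) = 1/(39563 + (-9 + 11*31)) = 1/(39563 + (-9 + 341)) = 1/(39563 + 332) = 1/39895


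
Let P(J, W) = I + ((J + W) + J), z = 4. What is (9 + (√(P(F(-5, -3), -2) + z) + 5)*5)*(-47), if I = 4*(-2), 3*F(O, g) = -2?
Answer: -1598 - 235*I*√66/3 ≈ -1598.0 - 636.38*I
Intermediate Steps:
F(O, g) = -⅔ (F(O, g) = (⅓)*(-2) = -⅔)
I = -8
P(J, W) = -8 + W + 2*J (P(J, W) = -8 + ((J + W) + J) = -8 + (W + 2*J) = -8 + W + 2*J)
(9 + (√(P(F(-5, -3), -2) + z) + 5)*5)*(-47) = (9 + (√((-8 - 2 + 2*(-⅔)) + 4) + 5)*5)*(-47) = (9 + (√((-8 - 2 - 4/3) + 4) + 5)*5)*(-47) = (9 + (√(-34/3 + 4) + 5)*5)*(-47) = (9 + (√(-22/3) + 5)*5)*(-47) = (9 + (I*√66/3 + 5)*5)*(-47) = (9 + (5 + I*√66/3)*5)*(-47) = (9 + (25 + 5*I*√66/3))*(-47) = (34 + 5*I*√66/3)*(-47) = -1598 - 235*I*√66/3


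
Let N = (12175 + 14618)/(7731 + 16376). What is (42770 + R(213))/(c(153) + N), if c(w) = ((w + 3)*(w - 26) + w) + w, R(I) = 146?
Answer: 1034576012/485011419 ≈ 2.1331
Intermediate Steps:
N = 26793/24107 ≈ 1.1114
c(w) = 2*w + (-26 + w)*(3 + w) (c(w) = ((3 + w)*(-26 + w) + w) + w = ((-26 + w)*(3 + w) + w) + w = (w + (-26 + w)*(3 + w)) + w = 2*w + (-26 + w)*(3 + w))
(42770 + R(213))/(c(153) + N) = (42770 + 146)/((-78 + 153² - 21*153) + 26793/24107) = 42916/((-78 + 23409 - 3213) + 26793/24107) = 42916/(20118 + 26793/24107) = 42916/(485011419/24107) = 42916*(24107/485011419) = 1034576012/485011419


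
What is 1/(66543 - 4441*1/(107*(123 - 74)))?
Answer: 5243/348880508 ≈ 1.5028e-5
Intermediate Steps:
1/(66543 - 4441*1/(107*(123 - 74))) = 1/(66543 - 4441/(49*107)) = 1/(66543 - 4441/5243) = 1/(348880508/5243) = 5243/348880508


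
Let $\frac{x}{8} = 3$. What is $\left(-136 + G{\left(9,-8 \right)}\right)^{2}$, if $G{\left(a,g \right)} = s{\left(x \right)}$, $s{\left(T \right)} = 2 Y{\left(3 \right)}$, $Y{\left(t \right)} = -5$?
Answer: $21316$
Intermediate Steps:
$x = 24$ ($x = 8 \cdot 3 = 24$)
$s{\left(T \right)} = -10$ ($s{\left(T \right)} = 2 \left(-5\right) = -10$)
$G{\left(a,g \right)} = -10$
$\left(-136 + G{\left(9,-8 \right)}\right)^{2} = \left(-136 - 10\right)^{2} = \left(-146\right)^{2} = 21316$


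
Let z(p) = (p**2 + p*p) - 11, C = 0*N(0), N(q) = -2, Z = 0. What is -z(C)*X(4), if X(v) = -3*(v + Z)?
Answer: -132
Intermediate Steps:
X(v) = -3*v (X(v) = -3*(v + 0) = -3*v)
C = 0 (C = 0*(-2) = 0)
z(p) = -11 + 2*p**2 (z(p) = (p**2 + p**2) - 11 = 2*p**2 - 11 = -11 + 2*p**2)
-z(C)*X(4) = -(-11 + 2*0**2)*(-3*4) = -(-11 + 2*0)*(-12) = -(-11 + 0)*(-12) = -(-11)*(-12) = -1*132 = -132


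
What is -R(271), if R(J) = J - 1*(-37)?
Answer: -308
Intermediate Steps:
R(J) = 37 + J (R(J) = J + 37 = 37 + J)
-R(271) = -(37 + 271) = -1*308 = -308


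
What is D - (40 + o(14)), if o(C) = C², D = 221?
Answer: -15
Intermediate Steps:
D - (40 + o(14)) = 221 - (40 + 14²) = 221 - (40 + 196) = 221 - 1*236 = 221 - 236 = -15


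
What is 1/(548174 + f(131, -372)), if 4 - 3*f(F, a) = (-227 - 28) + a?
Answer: 3/1645153 ≈ 1.8235e-6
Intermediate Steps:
f(F, a) = 259/3 - a/3 (f(F, a) = 4/3 - ((-227 - 28) + a)/3 = 4/3 - (-255 + a)/3 = 4/3 + (85 - a/3) = 259/3 - a/3)
1/(548174 + f(131, -372)) = 1/(548174 + (259/3 - 1/3*(-372))) = 1/(548174 + (259/3 + 124)) = 1/(548174 + 631/3) = 1/(1645153/3) = 3/1645153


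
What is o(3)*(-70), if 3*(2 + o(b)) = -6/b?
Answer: 560/3 ≈ 186.67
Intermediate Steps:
o(b) = -2 - 2/b (o(b) = -2 + (-6/b)/3 = -2 - 2/b)
o(3)*(-70) = (-2 - 2/3)*(-70) = -8/3*(-70) = 560/3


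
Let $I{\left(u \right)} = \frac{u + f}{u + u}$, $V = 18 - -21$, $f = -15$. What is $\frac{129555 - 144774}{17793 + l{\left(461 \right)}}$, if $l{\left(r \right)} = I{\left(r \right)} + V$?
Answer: $- \frac{7015959}{8220775} \approx -0.85344$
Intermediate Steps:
$V = 39$ ($V = 18 + 21 = 39$)
$I{\left(u \right)} = \frac{-15 + u}{2 u}$ ($I{\left(u \right)} = \frac{u - 15}{u + u} = \frac{-15 + u}{2 u}$)
$l{\left(r \right)} = 39 + \frac{-15 + r}{2 r}$ ($l{\left(r \right)} = \frac{-15 + r}{2 r} + 39 = 39 + \frac{-15 + r}{2 r}$)
$\frac{129555 - 144774}{17793 + l{\left(461 \right)}} = \frac{129555 - 144774}{17793 + \frac{-15 + 79 \cdot 461}{2 \cdot 461}} = - \frac{15219}{17793 + \frac{1}{2} \cdot \frac{1}{461} \left(-15 + 36419\right)} = - \frac{15219}{17793 + \frac{1}{2} \cdot \frac{1}{461} \cdot 36404} = - \frac{15219}{17793 + \frac{18202}{461}} = - \frac{15219}{\frac{8220775}{461}} = \left(-15219\right) \frac{461}{8220775} = - \frac{7015959}{8220775}$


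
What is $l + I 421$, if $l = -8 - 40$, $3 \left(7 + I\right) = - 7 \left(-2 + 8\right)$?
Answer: $-8889$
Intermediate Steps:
$I = -21$ ($I = -7 + \frac{\left(-7\right) \left(-2 + 8\right)}{3} = -7 + \frac{\left(-7\right) 6}{3} = -7 + \frac{1}{3} \left(-42\right) = -7 - 14 = -21$)
$l = -48$ ($l = -8 - 40 = -48$)
$l + I 421 = -48 - 8841 = -8889$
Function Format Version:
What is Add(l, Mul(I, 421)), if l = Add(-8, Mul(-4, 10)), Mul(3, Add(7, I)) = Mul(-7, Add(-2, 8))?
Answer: -8889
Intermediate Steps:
I = -21 (I = Add(-7, Mul(Rational(1, 3), Mul(-7, Add(-2, 8)))) = Add(-7, Mul(Rational(1, 3), Mul(-7, 6))) = Add(-7, Mul(Rational(1, 3), -42)) = Add(-7, -14) = -21)
l = -48 (l = Add(-8, -40) = -48)
Add(l, Mul(I, 421)) = Add(-48, Mul(-21, 421)) = Add(-48, -8841) = -8889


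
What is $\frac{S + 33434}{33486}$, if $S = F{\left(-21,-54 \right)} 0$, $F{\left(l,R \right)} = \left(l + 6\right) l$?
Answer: $\frac{16717}{16743} \approx 0.99845$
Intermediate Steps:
$F{\left(l,R \right)} = l \left(6 + l\right)$ ($F{\left(l,R \right)} = \left(6 + l\right) l = l \left(6 + l\right)$)
$S = 0$ ($S = - 21 \left(6 - 21\right) 0 = \left(-21\right) \left(-15\right) 0 = 315 \cdot 0 = 0$)
$\frac{S + 33434}{33486} = \frac{0 + 33434}{33486} = 33434 \cdot \frac{1}{33486} = \frac{16717}{16743}$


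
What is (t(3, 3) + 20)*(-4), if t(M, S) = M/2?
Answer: -86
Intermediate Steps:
t(M, S) = M/2 (t(M, S) = M*(½) = M/2)
(t(3, 3) + 20)*(-4) = ((½)*3 + 20)*(-4) = (3/2 + 20)*(-4) = (43/2)*(-4) = -86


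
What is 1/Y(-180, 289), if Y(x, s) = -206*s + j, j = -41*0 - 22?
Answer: -1/59556 ≈ -1.6791e-5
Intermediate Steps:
j = -22 (j = 0 - 22 = -22)
Y(x, s) = -22 - 206*s (Y(x, s) = -206*s - 22 = -22 - 206*s)
1/Y(-180, 289) = 1/(-22 - 206*289) = 1/(-22 - 59534) = 1/(-59556) = -1/59556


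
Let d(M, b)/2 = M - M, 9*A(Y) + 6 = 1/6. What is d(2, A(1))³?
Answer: 0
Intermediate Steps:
A(Y) = -35/54 (A(Y) = -⅔ + (⅑)/6 = -⅔ + (⅑)*(⅙) = -⅔ + 1/54 = -35/54)
d(M, b) = 0 (d(M, b) = 2*(M - M) = 2*0 = 0)
d(2, A(1))³ = 0³ = 0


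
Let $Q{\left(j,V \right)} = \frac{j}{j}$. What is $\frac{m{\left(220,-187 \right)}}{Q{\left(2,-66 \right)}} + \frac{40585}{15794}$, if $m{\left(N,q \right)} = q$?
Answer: $- \frac{2912893}{15794} \approx -184.43$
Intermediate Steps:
$Q{\left(j,V \right)} = 1$
$\frac{m{\left(220,-187 \right)}}{Q{\left(2,-66 \right)}} + \frac{40585}{15794} = - \frac{187}{1} + \frac{40585}{15794} = \left(-187\right) 1 + 40585 \cdot \frac{1}{15794} = -187 + \frac{40585}{15794} = - \frac{2912893}{15794}$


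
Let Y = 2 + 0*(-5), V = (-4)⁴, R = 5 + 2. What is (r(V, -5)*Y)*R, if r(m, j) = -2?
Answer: -28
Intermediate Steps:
R = 7
V = 256
Y = 2 (Y = 2 + 0 = 2)
(r(V, -5)*Y)*R = -2*2*7 = -4*7 = -28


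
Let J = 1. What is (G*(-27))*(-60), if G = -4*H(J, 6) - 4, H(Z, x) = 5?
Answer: -38880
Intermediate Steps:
G = -24 (G = -4*5 - 4 = -20 - 4 = -24)
(G*(-27))*(-60) = -24*(-27)*(-60) = 648*(-60) = -38880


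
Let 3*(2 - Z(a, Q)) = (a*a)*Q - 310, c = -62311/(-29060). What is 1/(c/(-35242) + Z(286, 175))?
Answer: -1024132520/4886472168448871 ≈ -2.0959e-7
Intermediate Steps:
c = 62311/29060 (c = -62311*(-1/29060) = 62311/29060 ≈ 2.1442)
Z(a, Q) = 316/3 - Q*a²/3 (Z(a, Q) = 2 - ((a*a)*Q - 310)/3 = 2 - (a²*Q - 310)/3 = 2 - (Q*a² - 310)/3 = 2 - (-310 + Q*a²)/3 = 2 + (310/3 - Q*a²/3) = 316/3 - Q*a²/3)
1/(c/(-35242) + Z(286, 175)) = 1/((62311/29060)/(-35242) + (316/3 - ⅓*175*286²)) = 1/((62311/29060)*(-1/35242) + (316/3 - ⅓*175*81796)) = 1/(-62311/1024132520 + (316/3 - 14314300/3)) = 1/(-62311/1024132520 - 4771328) = 1/(-4886472168448871/1024132520) = -1024132520/4886472168448871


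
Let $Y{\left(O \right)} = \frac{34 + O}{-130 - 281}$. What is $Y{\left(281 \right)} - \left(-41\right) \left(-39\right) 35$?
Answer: $- \frac{7667310}{137} \approx -55966.0$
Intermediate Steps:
$Y{\left(O \right)} = - \frac{34}{411} - \frac{O}{411}$ ($Y{\left(O \right)} = \frac{34 + O}{-411} = \left(34 + O\right) \left(- \frac{1}{411}\right) = - \frac{34}{411} - \frac{O}{411}$)
$Y{\left(281 \right)} - \left(-41\right) \left(-39\right) 35 = \left(- \frac{34}{411} - \frac{281}{411}\right) - \left(-41\right) \left(-39\right) 35 = \left(- \frac{34}{411} - \frac{281}{411}\right) - 1599 \cdot 35 = - \frac{105}{137} - 55965 = - \frac{7667310}{137}$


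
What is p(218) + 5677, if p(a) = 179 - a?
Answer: 5638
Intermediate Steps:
p(218) + 5677 = (179 - 1*218) + 5677 = (179 - 218) + 5677 = -39 + 5677 = 5638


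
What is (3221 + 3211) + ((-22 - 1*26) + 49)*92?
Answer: 6524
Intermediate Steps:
(3221 + 3211) + ((-22 - 1*26) + 49)*92 = 6432 + ((-22 - 26) + 49)*92 = 6432 + (-48 + 49)*92 = 6432 + 1*92 = 6432 + 92 = 6524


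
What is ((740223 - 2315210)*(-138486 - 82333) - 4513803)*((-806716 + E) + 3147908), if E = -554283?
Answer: 621455751751659950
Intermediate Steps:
((740223 - 2315210)*(-138486 - 82333) - 4513803)*((-806716 + E) + 3147908) = ((740223 - 2315210)*(-138486 - 82333) - 4513803)*((-806716 - 554283) + 3147908) = (-1574987*(-220819) - 4513803)*(-1360999 + 3147908) = (347787054353 - 4513803)*1786909 = 347782540550*1786909 = 621455751751659950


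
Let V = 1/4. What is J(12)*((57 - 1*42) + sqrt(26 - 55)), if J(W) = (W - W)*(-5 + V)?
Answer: 0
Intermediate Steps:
V = 1/4 ≈ 0.25000
J(W) = 0 (J(W) = (W - W)*(-5 + 1/4) = 0*(-19/4) = 0)
J(12)*((57 - 1*42) + sqrt(26 - 55)) = 0*((57 - 1*42) + sqrt(26 - 55)) = 0*((57 - 42) + sqrt(-29)) = 0*(15 + I*sqrt(29)) = 0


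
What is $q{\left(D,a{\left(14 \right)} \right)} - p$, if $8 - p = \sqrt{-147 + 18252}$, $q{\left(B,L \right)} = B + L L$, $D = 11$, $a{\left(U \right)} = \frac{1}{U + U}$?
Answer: $\frac{2353}{784} + \sqrt{18105} \approx 137.56$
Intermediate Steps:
$a{\left(U \right)} = \frac{1}{2 U}$
$q{\left(B,L \right)} = B + L^{2}$
$p = 8 - \sqrt{18105}$ ($p = 8 - \sqrt{-147 + 18252} = 8 - \sqrt{18105} \approx -126.55$)
$q{\left(D,a{\left(14 \right)} \right)} - p = \left(11 + \left(\frac{1}{2 \cdot 14}\right)^{2}\right) - \left(8 - \sqrt{18105}\right) = \left(11 + \left(\frac{1}{2} \cdot \frac{1}{14}\right)^{2}\right) - \left(8 - \sqrt{18105}\right) = \left(11 + \left(\frac{1}{28}\right)^{2}\right) - \left(8 - \sqrt{18105}\right) = \left(11 + \frac{1}{784}\right) - \left(8 - \sqrt{18105}\right) = \frac{8625}{784} - \left(8 - \sqrt{18105}\right) = \frac{2353}{784} + \sqrt{18105}$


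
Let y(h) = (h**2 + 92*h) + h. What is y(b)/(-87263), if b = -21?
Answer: 1512/87263 ≈ 0.017327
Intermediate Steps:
y(h) = h**2 + 93*h
y(b)/(-87263) = -21*(93 - 21)/(-87263) = -21*72*(-1/87263) = -1512*(-1/87263) = 1512/87263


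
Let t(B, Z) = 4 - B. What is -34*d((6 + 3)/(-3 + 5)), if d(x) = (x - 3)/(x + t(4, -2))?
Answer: -34/3 ≈ -11.333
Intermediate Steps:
d(x) = (-3 + x)/x (d(x) = (x - 3)/(x + (4 - 1*4)) = (-3 + x)/(x + (4 - 4)) = (-3 + x)/(x + 0) = (-3 + x)/x)
-34*d((6 + 3)/(-3 + 5)) = -34*(-3 + (6 + 3)/(-3 + 5))/((6 + 3)/(-3 + 5)) = -34*(-3 + 9/2)/(9/2) = -34*(-3 + 9*(½))/(9*(½)) = -34*(-3 + 9/2)/9/2 = -68*3/(9*2) = -34*⅓ = -34/3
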